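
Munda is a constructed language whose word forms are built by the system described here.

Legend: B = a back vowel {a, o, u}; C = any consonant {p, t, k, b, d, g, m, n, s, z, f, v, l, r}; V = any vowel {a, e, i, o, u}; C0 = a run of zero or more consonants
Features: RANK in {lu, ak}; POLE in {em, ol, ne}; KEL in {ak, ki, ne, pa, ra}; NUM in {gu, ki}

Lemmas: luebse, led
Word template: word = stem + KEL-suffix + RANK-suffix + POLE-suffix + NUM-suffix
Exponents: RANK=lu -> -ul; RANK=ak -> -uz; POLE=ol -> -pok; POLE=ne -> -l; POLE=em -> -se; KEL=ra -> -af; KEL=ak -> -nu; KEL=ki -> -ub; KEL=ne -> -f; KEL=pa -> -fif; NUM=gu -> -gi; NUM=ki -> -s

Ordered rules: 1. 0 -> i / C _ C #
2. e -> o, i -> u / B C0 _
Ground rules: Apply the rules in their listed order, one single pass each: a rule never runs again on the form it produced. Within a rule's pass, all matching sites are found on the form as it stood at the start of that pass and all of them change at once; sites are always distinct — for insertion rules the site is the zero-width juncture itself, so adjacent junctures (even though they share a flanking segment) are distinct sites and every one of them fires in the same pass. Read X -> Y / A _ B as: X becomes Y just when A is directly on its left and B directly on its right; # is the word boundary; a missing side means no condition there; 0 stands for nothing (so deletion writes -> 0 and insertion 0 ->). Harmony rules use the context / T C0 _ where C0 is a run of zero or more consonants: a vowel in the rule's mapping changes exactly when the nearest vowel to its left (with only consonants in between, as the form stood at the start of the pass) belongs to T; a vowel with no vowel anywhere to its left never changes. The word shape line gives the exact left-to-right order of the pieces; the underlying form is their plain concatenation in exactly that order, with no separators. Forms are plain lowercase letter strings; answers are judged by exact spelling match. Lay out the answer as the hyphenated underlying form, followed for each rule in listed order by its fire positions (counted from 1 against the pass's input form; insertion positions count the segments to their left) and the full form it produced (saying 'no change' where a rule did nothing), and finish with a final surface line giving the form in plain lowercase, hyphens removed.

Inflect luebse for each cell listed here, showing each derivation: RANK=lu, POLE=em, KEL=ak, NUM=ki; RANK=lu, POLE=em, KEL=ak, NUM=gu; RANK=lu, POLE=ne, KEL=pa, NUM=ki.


cell RANK=lu, POLE=em, KEL=ak, NUM=ki:
underlying: luebse-nu-ul-se-s
1. 0 -> i / C _ C #: no change
2. e -> o, i -> u / B C0 _: fires at position(s) 3, 12: luobsenuulsos
surface: luobsenuulsos

cell RANK=lu, POLE=em, KEL=ak, NUM=gu:
underlying: luebse-nu-ul-se-gi
1. 0 -> i / C _ C #: no change
2. e -> o, i -> u / B C0 _: fires at position(s) 3, 12: luobsenuulsogi
surface: luobsenuulsogi

cell RANK=lu, POLE=ne, KEL=pa, NUM=ki:
underlying: luebse-fif-ul-l-s
1. 0 -> i / C _ C #: inserts after position(s) 12: luebsefifullis
2. e -> o, i -> u / B C0 _: fires at position(s) 3, 13: luobsefifullus
surface: luobsefifullus


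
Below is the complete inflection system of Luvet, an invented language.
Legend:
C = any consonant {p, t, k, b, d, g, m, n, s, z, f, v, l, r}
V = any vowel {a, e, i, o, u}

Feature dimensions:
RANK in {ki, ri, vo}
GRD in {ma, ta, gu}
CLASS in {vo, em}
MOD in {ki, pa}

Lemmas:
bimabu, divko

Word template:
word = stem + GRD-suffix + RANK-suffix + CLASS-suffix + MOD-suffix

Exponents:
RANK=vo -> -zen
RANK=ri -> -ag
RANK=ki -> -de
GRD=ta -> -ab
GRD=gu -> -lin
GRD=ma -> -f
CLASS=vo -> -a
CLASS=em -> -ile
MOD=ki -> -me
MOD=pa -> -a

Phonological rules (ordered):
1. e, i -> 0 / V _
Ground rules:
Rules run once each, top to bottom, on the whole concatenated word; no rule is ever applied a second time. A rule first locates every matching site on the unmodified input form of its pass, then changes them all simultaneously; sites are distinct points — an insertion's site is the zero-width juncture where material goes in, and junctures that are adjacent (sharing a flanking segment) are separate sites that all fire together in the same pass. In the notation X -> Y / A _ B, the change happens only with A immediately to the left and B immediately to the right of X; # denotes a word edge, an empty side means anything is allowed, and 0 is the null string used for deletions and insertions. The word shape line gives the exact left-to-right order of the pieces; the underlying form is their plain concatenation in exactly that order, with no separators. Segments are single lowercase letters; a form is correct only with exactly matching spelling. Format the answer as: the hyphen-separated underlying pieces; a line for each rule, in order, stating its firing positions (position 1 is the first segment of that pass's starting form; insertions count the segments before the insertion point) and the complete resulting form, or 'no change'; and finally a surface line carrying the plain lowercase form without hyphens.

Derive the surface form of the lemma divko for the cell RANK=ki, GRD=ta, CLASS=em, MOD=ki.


underlying: divko-ab-de-ile-me
1. e, i -> 0 / V _: fires at position(s) 10: divkoabdeleme
surface: divkoabdeleme


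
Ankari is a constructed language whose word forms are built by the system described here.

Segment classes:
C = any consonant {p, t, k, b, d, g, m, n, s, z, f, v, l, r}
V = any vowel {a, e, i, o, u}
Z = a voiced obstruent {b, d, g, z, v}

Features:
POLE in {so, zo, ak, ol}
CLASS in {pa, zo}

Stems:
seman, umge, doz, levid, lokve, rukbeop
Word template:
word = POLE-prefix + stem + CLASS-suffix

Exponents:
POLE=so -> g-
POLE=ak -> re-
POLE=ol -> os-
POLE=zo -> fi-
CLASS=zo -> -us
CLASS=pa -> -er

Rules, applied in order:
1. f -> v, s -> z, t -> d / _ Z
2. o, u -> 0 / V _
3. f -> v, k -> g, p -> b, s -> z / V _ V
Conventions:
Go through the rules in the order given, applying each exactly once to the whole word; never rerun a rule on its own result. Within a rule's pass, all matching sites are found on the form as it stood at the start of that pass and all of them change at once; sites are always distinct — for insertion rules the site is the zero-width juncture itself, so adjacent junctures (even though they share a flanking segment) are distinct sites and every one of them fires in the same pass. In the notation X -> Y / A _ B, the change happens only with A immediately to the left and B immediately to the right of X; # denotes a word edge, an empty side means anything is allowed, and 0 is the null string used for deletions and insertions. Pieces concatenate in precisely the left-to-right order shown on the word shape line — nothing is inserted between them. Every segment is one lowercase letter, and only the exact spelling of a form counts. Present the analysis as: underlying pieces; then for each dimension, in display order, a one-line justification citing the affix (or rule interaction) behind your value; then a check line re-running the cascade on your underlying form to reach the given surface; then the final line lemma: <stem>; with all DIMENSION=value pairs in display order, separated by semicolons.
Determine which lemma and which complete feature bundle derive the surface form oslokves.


underlying: os-lokve-us
POLE=ol - signalled by the affix os-
CLASS=zo - signalled by the affix -us
check: oslokveus -> oslokveus -> oslokves -> oslokves
lemma: lokve; POLE=ol; CLASS=zo


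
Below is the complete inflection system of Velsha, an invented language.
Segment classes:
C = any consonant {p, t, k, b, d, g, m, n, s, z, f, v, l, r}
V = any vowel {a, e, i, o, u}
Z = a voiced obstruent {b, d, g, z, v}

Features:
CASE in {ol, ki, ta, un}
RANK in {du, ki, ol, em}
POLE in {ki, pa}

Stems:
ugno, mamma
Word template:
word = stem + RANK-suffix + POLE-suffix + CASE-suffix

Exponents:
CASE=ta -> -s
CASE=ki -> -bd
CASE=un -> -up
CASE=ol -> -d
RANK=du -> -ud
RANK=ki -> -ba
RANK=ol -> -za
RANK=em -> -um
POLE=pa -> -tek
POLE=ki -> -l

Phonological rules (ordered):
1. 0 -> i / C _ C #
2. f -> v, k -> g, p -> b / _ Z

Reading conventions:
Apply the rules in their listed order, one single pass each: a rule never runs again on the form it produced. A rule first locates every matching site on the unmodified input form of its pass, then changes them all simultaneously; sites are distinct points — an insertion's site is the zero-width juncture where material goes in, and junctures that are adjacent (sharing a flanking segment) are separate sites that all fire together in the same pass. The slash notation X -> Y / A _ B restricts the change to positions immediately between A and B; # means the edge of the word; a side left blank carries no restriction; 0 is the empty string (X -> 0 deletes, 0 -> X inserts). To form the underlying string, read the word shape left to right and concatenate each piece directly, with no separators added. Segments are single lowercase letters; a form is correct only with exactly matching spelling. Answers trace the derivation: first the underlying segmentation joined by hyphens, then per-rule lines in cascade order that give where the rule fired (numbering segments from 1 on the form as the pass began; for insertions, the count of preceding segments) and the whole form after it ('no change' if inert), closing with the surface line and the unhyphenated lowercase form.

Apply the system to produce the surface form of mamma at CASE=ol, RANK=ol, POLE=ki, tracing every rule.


underlying: mamma-za-l-d
1. 0 -> i / C _ C #: inserts after position(s) 8: mammazalid
2. f -> v, k -> g, p -> b / _ Z: no change
surface: mammazalid


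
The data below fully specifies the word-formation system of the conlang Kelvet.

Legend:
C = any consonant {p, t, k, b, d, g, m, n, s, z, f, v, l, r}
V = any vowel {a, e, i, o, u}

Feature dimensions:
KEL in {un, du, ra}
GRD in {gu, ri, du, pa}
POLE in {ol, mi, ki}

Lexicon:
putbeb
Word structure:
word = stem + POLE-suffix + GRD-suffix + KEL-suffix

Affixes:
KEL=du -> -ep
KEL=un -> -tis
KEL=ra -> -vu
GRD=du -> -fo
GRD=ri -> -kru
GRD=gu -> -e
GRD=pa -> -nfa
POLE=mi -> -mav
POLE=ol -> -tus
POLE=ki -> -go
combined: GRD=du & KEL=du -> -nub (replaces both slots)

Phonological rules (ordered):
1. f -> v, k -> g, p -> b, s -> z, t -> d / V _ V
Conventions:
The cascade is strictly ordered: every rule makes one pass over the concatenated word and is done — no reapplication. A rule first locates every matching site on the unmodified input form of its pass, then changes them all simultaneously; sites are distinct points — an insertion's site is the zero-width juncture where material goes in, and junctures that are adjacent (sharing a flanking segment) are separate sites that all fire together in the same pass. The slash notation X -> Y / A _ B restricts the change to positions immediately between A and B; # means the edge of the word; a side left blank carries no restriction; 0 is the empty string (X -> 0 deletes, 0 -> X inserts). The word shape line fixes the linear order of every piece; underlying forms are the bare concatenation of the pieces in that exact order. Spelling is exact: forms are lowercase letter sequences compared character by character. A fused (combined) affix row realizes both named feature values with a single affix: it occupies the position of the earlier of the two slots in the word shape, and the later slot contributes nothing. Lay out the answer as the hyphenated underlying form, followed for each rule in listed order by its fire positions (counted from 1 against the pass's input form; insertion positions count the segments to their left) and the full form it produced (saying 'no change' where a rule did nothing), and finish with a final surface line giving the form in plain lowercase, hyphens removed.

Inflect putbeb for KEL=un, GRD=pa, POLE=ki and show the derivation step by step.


underlying: putbeb-go-nfa-tis
1. f -> v, k -> g, p -> b, s -> z, t -> d / V _ V: fires at position(s) 12: putbebgonfadis
surface: putbebgonfadis


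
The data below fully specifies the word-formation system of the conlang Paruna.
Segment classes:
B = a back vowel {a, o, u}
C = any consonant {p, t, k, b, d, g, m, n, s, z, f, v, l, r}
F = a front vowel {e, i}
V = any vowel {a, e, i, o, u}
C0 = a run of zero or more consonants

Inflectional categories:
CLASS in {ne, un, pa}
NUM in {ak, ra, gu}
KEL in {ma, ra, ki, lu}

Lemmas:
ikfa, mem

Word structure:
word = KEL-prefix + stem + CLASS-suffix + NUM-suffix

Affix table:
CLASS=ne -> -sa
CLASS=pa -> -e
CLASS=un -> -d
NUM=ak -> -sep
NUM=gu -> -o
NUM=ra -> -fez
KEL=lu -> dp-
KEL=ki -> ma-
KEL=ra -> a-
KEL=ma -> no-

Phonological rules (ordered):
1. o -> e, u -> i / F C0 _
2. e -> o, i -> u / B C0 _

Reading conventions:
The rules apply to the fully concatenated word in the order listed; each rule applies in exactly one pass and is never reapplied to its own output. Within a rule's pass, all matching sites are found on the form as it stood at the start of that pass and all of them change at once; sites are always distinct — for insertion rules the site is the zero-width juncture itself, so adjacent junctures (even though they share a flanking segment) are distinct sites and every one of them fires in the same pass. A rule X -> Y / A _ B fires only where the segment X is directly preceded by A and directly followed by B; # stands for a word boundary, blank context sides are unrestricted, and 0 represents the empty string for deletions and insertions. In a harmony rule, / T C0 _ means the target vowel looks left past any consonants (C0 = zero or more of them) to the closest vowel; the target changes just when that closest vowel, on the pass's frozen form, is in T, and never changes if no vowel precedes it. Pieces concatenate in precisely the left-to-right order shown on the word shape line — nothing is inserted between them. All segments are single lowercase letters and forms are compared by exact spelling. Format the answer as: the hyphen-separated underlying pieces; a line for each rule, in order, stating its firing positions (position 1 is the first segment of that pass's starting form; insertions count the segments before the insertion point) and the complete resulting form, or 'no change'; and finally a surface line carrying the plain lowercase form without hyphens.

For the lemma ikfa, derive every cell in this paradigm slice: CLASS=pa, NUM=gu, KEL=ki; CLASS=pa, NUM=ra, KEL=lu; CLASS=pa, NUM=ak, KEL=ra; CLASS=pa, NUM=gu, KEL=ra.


cell CLASS=pa, NUM=gu, KEL=ki:
underlying: ma-ikfa-e-o
1. o -> e, u -> i / F C0 _: fires at position(s) 8: maikfaee
2. e -> o, i -> u / B C0 _: fires at position(s) 3, 7: maukfaoe
surface: maukfaoe

cell CLASS=pa, NUM=ra, KEL=lu:
underlying: dp-ikfa-e-fez
1. o -> e, u -> i / F C0 _: no change
2. e -> o, i -> u / B C0 _: fires at position(s) 7: dpikfaofez
surface: dpikfaofez

cell CLASS=pa, NUM=ak, KEL=ra:
underlying: a-ikfa-e-sep
1. o -> e, u -> i / F C0 _: no change
2. e -> o, i -> u / B C0 _: fires at position(s) 2, 6: aukfaosep
surface: aukfaosep

cell CLASS=pa, NUM=gu, KEL=ra:
underlying: a-ikfa-e-o
1. o -> e, u -> i / F C0 _: fires at position(s) 7: aikfaee
2. e -> o, i -> u / B C0 _: fires at position(s) 2, 6: aukfaoe
surface: aukfaoe


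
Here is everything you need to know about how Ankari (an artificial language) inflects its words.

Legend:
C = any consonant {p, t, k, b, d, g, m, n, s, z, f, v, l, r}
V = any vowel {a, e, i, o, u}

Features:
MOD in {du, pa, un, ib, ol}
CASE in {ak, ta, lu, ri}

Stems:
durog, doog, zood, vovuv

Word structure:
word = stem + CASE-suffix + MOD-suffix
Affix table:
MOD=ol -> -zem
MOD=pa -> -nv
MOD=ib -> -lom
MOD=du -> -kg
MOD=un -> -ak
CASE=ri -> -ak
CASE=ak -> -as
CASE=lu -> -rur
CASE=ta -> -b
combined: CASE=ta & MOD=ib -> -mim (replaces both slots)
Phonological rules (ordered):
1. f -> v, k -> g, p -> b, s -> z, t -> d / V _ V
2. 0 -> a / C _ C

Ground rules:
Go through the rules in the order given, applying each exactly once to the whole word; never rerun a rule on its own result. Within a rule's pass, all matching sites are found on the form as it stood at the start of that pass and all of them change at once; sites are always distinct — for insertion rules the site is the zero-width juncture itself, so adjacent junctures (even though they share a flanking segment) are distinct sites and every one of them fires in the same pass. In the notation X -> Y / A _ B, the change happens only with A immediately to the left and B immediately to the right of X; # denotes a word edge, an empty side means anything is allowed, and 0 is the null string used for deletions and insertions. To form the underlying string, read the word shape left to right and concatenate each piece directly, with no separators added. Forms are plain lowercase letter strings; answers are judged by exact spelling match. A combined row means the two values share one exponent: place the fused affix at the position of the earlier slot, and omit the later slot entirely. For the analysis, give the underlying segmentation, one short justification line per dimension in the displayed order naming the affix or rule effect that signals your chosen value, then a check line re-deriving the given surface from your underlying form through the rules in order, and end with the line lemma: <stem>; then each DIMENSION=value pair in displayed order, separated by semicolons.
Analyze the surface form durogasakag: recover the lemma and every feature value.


underlying: durog-as-kg
MOD=du - signalled by the affix -kg
CASE=ak - signalled by the affix -as
check: durogaskg -> durogaskg -> durogasakag
lemma: durog; MOD=du; CASE=ak


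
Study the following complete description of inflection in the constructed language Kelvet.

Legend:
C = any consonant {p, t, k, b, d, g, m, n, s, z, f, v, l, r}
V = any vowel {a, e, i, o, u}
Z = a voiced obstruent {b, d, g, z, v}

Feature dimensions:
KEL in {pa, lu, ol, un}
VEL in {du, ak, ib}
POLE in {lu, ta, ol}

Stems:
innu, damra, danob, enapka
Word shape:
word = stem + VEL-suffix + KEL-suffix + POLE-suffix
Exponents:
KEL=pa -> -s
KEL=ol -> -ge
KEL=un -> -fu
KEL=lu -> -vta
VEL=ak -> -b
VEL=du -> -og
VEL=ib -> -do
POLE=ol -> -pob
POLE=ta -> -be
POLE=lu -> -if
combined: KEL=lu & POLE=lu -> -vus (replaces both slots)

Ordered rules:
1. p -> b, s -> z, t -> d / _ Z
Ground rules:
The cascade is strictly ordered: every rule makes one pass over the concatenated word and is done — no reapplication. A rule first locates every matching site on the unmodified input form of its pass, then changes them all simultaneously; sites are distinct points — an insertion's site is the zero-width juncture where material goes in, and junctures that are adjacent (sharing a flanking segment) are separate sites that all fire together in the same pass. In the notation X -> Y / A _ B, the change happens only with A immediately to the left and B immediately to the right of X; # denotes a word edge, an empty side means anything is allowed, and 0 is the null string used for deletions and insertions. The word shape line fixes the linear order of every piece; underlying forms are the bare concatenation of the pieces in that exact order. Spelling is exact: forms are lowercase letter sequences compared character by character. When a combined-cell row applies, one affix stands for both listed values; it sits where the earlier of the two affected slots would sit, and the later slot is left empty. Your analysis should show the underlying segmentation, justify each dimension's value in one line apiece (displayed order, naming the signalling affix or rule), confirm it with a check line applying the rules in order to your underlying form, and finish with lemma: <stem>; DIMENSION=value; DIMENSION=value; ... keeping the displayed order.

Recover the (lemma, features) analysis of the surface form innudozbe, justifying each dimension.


underlying: innu-do-s-be
KEL=pa - signalled by the affix -s
VEL=ib - signalled by the affix -do
POLE=ta - signalled by the affix -be
check: innudosbe -> innudozbe
lemma: innu; KEL=pa; VEL=ib; POLE=ta


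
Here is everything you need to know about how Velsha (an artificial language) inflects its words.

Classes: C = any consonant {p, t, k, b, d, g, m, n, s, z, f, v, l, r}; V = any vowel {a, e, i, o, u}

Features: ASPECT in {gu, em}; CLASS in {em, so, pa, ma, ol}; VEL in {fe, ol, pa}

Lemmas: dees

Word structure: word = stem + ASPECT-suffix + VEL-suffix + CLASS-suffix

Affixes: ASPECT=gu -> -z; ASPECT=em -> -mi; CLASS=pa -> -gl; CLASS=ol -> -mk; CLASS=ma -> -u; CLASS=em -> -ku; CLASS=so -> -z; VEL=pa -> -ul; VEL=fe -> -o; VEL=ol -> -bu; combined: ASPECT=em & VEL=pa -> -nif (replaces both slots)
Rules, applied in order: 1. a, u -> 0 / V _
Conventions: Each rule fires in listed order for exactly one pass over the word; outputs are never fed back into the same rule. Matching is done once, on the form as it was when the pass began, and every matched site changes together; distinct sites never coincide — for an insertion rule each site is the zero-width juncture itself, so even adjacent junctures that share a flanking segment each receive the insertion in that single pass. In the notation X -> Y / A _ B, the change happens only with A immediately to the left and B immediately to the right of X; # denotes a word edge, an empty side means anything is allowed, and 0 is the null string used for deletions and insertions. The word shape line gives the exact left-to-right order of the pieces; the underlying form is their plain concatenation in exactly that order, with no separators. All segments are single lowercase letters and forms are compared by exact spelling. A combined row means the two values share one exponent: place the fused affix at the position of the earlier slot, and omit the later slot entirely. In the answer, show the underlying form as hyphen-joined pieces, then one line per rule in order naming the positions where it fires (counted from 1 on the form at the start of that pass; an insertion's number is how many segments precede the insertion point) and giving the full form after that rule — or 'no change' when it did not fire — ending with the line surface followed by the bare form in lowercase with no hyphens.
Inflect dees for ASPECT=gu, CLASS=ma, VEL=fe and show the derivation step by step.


underlying: dees-z-o-u
1. a, u -> 0 / V _: fires at position(s) 7: deeszo
surface: deeszo


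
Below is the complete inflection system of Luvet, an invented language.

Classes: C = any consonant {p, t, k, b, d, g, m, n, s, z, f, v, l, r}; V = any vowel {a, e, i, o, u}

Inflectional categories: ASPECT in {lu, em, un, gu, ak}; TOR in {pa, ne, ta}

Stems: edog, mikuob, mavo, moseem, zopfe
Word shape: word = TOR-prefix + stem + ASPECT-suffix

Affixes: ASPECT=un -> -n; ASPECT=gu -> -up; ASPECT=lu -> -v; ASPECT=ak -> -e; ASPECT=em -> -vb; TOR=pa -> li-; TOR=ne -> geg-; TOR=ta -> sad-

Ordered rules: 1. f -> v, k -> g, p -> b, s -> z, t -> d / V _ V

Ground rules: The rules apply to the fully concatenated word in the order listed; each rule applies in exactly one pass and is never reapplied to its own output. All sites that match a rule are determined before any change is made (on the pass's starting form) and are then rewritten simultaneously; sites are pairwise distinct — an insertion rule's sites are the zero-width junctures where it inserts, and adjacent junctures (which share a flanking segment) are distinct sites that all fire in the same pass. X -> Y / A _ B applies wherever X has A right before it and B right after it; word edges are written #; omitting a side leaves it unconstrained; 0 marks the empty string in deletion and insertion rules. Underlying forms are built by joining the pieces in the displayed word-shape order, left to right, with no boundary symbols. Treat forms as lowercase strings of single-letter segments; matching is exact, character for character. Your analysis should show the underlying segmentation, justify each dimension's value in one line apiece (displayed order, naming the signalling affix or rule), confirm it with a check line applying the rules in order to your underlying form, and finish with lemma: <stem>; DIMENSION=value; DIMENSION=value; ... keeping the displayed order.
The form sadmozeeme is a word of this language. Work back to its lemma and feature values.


underlying: sad-moseem-e
ASPECT=ak - signalled by the affix -e
TOR=ta - signalled by the affix sad-
check: sadmoseeme -> sadmozeeme
lemma: moseem; ASPECT=ak; TOR=ta


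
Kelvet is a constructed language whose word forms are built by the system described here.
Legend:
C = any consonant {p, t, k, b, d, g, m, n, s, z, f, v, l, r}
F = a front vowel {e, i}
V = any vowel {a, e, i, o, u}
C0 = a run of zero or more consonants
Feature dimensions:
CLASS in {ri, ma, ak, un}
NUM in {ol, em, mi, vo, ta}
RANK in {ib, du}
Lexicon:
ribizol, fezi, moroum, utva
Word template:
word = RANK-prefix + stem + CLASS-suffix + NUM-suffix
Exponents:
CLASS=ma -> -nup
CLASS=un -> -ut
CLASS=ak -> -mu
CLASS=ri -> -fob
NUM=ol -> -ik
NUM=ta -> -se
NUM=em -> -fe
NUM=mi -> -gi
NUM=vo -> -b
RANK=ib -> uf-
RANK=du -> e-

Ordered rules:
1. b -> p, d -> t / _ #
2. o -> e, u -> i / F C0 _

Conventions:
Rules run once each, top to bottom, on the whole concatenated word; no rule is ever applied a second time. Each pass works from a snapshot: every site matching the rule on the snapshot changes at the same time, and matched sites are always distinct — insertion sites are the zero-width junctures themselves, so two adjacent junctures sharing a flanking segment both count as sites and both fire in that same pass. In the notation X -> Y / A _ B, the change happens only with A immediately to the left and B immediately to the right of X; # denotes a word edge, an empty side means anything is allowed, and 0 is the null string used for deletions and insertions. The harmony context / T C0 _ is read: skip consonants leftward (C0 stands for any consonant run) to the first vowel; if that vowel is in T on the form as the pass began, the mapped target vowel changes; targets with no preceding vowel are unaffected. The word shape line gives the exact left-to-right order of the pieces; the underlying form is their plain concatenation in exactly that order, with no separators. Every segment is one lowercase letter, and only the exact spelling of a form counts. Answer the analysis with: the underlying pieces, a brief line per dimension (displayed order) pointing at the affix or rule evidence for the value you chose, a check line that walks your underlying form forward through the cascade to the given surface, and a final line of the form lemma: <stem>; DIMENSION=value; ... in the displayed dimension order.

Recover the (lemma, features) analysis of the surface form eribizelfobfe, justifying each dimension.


underlying: e-ribizol-fob-fe
CLASS=ri - signalled by the affix -fob
NUM=em - signalled by the affix -fe
RANK=du - signalled by the affix e-
check: eribizolfobfe -> eribizolfobfe -> eribizelfobfe
lemma: ribizol; CLASS=ri; NUM=em; RANK=du


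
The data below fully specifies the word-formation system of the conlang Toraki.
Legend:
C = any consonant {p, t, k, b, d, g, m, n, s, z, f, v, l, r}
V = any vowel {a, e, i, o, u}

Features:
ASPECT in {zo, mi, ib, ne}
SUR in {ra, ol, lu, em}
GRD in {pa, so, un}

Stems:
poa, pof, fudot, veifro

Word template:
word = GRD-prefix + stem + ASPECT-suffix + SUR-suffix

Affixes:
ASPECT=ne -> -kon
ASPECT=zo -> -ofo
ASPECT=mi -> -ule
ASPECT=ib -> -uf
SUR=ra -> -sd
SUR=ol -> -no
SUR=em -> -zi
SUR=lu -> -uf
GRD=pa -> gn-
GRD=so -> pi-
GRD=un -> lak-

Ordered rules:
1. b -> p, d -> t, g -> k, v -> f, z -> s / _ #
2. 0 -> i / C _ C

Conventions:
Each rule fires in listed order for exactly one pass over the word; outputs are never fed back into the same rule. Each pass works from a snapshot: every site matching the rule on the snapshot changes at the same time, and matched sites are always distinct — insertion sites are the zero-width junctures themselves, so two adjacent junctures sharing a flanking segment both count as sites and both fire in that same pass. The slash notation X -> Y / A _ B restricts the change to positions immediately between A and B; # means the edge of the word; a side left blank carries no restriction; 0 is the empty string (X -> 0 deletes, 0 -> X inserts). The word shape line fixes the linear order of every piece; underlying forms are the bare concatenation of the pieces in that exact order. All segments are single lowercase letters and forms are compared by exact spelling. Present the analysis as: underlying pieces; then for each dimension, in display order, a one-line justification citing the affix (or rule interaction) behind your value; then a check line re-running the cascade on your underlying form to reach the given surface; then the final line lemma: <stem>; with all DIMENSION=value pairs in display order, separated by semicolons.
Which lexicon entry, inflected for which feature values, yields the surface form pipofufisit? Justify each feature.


underlying: pi-pof-uf-sd
ASPECT=ib - signalled by the affix -uf
SUR=ra - signalled by the affix -sd
GRD=so - signalled by the affix pi-
check: pipofufsd -> pipofufst -> pipofufisit
lemma: pof; ASPECT=ib; SUR=ra; GRD=so


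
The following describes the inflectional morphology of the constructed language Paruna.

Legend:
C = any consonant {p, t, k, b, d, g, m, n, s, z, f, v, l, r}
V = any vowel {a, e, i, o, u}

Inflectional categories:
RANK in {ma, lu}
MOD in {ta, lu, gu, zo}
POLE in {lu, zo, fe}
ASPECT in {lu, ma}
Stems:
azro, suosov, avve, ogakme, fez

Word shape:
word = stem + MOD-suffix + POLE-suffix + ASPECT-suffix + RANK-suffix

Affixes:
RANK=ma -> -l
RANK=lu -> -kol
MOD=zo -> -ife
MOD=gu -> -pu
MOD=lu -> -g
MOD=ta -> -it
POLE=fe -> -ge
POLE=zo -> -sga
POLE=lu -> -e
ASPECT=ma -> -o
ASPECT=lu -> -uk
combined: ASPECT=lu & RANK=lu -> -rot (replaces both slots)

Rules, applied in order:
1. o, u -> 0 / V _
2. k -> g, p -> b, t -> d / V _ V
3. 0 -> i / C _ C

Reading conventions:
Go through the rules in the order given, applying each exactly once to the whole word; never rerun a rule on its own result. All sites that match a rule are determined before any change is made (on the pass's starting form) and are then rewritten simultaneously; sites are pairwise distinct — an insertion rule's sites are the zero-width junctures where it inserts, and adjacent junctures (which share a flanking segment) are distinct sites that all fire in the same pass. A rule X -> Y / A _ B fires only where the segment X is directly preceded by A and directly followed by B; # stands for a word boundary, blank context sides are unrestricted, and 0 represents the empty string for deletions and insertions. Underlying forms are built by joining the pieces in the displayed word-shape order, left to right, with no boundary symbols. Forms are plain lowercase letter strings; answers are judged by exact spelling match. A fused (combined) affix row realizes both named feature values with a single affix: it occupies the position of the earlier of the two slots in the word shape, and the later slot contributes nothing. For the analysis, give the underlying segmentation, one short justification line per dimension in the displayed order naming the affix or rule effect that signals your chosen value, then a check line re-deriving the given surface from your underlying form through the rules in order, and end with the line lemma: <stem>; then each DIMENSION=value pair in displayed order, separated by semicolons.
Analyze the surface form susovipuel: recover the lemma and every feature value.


underlying: suosov-pu-e-o-l
RANK=ma - signalled by the affix -l
MOD=gu - signalled by the affix -pu
POLE=lu - signalled by the affix -e
ASPECT=ma - signalled by the affix -o
check: suosovpueol -> susovpuel -> susovpuel -> susovipuel
lemma: suosov; RANK=ma; MOD=gu; POLE=lu; ASPECT=ma


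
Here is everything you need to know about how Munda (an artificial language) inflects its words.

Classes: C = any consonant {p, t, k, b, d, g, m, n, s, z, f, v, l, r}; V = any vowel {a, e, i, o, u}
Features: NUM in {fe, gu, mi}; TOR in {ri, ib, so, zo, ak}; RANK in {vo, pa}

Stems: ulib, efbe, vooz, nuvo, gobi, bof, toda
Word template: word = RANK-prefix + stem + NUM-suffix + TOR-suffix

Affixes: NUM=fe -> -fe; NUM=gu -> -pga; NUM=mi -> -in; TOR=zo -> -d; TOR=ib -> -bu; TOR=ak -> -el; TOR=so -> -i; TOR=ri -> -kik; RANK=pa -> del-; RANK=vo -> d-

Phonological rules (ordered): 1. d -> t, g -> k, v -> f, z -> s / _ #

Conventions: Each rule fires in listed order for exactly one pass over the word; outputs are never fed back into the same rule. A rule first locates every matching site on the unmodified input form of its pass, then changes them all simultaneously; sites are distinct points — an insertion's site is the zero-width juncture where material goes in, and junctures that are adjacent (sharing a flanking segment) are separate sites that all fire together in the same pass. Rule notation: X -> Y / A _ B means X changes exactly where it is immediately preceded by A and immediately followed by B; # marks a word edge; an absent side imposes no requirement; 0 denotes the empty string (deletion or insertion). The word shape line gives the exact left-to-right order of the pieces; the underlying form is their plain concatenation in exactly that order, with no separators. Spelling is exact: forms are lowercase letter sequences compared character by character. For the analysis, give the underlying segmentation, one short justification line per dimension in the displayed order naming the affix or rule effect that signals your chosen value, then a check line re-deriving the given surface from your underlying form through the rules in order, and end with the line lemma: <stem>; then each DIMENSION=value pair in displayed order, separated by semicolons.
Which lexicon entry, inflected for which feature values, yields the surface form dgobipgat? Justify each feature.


underlying: d-gobi-pga-d
NUM=gu - signalled by the affix -pga
TOR=zo - signalled by the affix -d
RANK=vo - signalled by the affix d-
check: dgobipgad -> dgobipgat
lemma: gobi; NUM=gu; TOR=zo; RANK=vo


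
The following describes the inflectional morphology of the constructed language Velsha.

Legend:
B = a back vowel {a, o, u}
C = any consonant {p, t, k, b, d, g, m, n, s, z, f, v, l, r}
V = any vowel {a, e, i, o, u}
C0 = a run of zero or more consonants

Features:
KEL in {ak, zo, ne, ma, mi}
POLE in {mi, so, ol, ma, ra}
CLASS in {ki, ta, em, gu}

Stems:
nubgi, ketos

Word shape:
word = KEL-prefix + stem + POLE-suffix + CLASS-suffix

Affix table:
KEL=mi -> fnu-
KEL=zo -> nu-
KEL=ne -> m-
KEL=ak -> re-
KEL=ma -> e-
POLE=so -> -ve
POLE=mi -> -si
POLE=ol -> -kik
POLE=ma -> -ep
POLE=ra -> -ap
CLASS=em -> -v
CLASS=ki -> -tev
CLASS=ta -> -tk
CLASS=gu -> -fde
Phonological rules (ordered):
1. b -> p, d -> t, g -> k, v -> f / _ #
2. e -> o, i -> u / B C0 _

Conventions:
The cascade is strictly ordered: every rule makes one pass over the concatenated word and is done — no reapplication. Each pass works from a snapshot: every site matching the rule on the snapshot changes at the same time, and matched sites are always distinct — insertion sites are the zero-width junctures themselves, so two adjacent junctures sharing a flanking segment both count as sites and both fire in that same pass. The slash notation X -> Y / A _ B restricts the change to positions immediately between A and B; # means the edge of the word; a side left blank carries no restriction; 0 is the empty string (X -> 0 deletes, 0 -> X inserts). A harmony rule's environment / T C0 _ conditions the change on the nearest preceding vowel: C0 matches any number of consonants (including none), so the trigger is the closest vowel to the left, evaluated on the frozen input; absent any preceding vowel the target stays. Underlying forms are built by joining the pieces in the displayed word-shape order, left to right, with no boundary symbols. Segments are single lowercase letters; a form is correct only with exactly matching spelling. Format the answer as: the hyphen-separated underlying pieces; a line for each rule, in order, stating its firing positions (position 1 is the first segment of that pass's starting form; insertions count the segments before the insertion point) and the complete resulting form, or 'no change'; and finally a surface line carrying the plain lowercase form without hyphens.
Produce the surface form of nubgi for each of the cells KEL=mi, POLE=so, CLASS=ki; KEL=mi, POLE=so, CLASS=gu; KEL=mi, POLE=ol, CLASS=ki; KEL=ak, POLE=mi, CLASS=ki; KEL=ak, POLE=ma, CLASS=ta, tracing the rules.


cell KEL=mi, POLE=so, CLASS=ki:
underlying: fnu-nubgi-ve-tev
1. b -> p, d -> t, g -> k, v -> f / _ #: fires at position(s) 13: fnunubgivetef
2. e -> o, i -> u / B C0 _: fires at position(s) 8: fnunubguvetef
surface: fnunubguvetef

cell KEL=mi, POLE=so, CLASS=gu:
underlying: fnu-nubgi-ve-fde
1. b -> p, d -> t, g -> k, v -> f / _ #: no change
2. e -> o, i -> u / B C0 _: fires at position(s) 8: fnunubguvefde
surface: fnunubguvefde

cell KEL=mi, POLE=ol, CLASS=ki:
underlying: fnu-nubgi-kik-tev
1. b -> p, d -> t, g -> k, v -> f / _ #: fires at position(s) 14: fnunubgikiktef
2. e -> o, i -> u / B C0 _: fires at position(s) 8: fnunubgukiktef
surface: fnunubgukiktef

cell KEL=ak, POLE=mi, CLASS=ki:
underlying: re-nubgi-si-tev
1. b -> p, d -> t, g -> k, v -> f / _ #: fires at position(s) 12: renubgisitef
2. e -> o, i -> u / B C0 _: fires at position(s) 7: renubgusitef
surface: renubgusitef

cell KEL=ak, POLE=ma, CLASS=ta:
underlying: re-nubgi-ep-tk
1. b -> p, d -> t, g -> k, v -> f / _ #: no change
2. e -> o, i -> u / B C0 _: fires at position(s) 7: renubgueptk
surface: renubgueptk


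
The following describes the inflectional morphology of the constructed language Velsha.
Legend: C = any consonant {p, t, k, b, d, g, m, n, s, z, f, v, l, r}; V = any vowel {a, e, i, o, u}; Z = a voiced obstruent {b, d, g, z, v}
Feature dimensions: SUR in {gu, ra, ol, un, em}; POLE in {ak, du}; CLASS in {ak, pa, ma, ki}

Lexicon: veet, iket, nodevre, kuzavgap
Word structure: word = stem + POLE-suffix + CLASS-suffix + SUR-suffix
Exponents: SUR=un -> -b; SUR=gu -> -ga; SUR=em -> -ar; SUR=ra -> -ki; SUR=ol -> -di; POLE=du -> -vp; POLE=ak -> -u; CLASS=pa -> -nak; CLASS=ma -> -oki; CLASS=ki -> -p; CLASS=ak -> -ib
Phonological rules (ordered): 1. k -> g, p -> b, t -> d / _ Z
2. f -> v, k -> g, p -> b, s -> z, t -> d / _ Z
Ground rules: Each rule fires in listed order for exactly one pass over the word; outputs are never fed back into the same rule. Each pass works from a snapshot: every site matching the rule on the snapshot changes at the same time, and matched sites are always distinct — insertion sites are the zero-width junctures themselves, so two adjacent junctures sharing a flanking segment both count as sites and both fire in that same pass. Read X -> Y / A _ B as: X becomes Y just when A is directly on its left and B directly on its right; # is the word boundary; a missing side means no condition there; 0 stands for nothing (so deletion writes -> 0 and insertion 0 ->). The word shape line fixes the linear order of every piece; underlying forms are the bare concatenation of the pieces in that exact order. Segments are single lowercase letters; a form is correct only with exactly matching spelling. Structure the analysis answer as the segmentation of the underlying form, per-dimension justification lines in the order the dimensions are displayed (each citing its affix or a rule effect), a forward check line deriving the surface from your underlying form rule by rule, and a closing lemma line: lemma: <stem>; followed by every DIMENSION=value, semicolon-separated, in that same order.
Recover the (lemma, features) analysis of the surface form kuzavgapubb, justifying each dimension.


underlying: kuzavgap-u-p-b
SUR=un - signalled by the affix -b
POLE=ak - signalled by the affix -u
CLASS=ki - signalled by the affix -p
check: kuzavgapupb -> kuzavgapubb -> kuzavgapubb
lemma: kuzavgap; SUR=un; POLE=ak; CLASS=ki


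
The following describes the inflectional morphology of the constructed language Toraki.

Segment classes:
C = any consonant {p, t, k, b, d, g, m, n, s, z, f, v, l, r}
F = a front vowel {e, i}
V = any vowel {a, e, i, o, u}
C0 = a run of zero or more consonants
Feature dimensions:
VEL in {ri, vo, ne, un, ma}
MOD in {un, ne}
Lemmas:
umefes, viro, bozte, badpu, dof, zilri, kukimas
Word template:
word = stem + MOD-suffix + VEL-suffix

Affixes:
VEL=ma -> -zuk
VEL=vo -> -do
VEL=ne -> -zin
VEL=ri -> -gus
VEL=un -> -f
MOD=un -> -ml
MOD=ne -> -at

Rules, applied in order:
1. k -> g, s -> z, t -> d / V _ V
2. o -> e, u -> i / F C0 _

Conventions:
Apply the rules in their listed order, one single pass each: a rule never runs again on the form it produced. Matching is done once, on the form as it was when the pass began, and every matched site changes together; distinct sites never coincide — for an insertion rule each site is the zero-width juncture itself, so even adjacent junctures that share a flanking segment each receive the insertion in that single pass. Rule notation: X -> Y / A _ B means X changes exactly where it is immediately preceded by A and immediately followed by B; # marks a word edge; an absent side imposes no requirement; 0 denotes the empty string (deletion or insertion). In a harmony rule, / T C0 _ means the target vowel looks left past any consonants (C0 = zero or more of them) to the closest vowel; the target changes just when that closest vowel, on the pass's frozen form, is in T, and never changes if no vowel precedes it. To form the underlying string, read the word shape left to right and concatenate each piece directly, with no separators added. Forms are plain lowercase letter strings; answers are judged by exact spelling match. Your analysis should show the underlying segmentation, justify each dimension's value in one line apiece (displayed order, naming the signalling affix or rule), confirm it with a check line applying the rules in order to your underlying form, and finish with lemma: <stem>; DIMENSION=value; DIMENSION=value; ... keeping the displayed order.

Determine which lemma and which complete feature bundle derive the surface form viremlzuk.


underlying: viro-ml-zuk
VEL=ma - signalled by the affix -zuk
MOD=un - signalled by the affix -ml
check: viromlzuk -> viromlzuk -> viremlzuk
lemma: viro; VEL=ma; MOD=un
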